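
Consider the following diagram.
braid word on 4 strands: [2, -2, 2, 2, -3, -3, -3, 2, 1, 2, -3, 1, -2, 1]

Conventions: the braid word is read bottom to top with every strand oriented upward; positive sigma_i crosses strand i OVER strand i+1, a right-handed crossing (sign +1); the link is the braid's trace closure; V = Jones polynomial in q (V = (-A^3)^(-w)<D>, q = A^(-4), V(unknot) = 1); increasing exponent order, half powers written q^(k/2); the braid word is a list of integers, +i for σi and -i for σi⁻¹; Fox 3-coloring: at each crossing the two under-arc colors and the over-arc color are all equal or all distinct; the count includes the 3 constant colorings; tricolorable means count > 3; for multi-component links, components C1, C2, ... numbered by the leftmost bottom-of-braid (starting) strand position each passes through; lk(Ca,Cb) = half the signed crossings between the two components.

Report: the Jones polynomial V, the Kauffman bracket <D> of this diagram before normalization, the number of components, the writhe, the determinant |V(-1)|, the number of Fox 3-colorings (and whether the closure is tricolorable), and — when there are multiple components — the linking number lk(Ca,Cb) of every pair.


V = -q^(-7/2) + 3q^(-5/2) - 5q^(-3/2) + 8q^(-1/2) - 10q^(1/2) + 10q^(3/2) - 10q^(5/2) + 7q^(7/2) - 5q^(9/2) + 2q^(11/2) - q^(13/2)
<D> = -A^-20 + 2A^-16 - 5A^-12 + 7A^-8 - 10A^-4 + 10 - 10A^4 + 8A^8 - 5A^12 + 3A^16 - A^20 (w = +2)
2 components over 14 crossings, w = +2
lk(C1,C2): +3
3 Fox colorings among 3^14, |V(-1)| = 62: not tricolorable
why: free reduction leaves σ2 σ2 σ3⁻¹ σ3⁻¹ σ3⁻¹ σ2 σ1 σ2 σ3⁻¹ σ1 σ2⁻¹ σ1 of the original 14 letters


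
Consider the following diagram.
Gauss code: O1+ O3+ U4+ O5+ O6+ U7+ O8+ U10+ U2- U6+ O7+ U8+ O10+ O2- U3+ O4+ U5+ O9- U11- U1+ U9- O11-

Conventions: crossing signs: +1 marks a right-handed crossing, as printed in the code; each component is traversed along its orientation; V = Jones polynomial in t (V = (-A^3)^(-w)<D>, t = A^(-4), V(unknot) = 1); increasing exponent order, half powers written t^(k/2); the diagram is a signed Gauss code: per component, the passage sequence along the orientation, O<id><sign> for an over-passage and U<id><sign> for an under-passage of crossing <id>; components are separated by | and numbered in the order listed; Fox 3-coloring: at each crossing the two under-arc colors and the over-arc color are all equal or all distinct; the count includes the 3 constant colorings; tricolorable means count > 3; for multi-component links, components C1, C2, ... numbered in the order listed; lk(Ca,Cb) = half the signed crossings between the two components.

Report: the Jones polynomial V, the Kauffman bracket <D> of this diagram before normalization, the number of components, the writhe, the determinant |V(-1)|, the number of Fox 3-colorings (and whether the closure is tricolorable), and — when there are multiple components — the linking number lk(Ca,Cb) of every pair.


V(t) = t^2 + 2t^4 - 2t^5 + t^6 - 2t^7 + t^8
bracket: -A^-17 + 2A^-13 - A^-9 + 2A^-5 - 2A^-1 - A^7, w = +5
1 component, writhe +5, over 11 crossings
det 9, colorings 27 of 3^11 — tricolorable
observation: det 9 = |V(-1)|; divisible by 3, so tricolorable


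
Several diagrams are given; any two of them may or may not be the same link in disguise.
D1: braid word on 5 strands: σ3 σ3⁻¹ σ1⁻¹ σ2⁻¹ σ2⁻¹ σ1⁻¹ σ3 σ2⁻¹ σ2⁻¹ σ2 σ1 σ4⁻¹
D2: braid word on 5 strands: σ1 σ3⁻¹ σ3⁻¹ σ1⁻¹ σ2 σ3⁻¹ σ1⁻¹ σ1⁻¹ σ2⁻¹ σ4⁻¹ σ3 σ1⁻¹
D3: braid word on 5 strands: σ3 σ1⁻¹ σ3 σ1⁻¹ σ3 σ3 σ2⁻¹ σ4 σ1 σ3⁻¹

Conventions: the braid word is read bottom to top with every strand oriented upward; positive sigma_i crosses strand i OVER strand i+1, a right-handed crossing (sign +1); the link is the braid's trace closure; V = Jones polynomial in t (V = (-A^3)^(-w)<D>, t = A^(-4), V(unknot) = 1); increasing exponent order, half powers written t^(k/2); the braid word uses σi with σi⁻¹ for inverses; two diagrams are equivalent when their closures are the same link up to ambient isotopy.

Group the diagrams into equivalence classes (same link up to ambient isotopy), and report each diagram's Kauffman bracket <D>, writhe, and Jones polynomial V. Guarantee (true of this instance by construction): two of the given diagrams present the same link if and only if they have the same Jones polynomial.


classes: {D1} | {D2} | {D3}
V(D1) = -t^-4 + t^-3 + t^-1  [12 crossings, <D> = A^-8 + 1 - A^4, w = -4]
V(D2) = -t^-6 + t^-5 - t^-4 + 2t^-3 - t^-2 + t^-1  [12 crossings, <D> = A^-14 - A^-10 + 2A^-6 - A^-2 + A^2 - A^6, w = -6]
V(D3) = t + t^3 - t^4  [10 crossings, <D> = -A^-10 + A^-6 + A^2, w = +2]
note: V(t) takes 3 values over 3 diagrams, fixing the grouping


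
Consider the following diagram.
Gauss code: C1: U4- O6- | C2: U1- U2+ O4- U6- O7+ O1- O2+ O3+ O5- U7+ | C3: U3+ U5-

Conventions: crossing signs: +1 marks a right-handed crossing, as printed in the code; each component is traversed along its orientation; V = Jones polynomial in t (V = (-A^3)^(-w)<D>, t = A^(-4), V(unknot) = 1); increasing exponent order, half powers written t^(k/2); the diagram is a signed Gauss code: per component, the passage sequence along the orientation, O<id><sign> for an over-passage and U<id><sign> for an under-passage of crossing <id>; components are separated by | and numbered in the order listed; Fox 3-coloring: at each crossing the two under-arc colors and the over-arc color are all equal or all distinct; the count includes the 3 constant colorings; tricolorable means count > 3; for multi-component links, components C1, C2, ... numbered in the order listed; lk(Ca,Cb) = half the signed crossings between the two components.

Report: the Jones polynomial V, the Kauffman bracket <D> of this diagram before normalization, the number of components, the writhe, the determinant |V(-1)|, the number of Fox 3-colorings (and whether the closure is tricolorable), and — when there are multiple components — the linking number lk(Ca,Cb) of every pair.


Jones polynomial: V(t) = t^-3 + t^-2 + t^-1 + 1
<D> = -A^-3 - A - A^5 - A^9; writhe -1
components 3, writhe -1 (7 crossings)
linking number lk(C1,C2) = -1
lk(C1,C3): 0
lk(C2,C3) = 0
3-colorings: 9 of 3^7, det 0 — tricolorable
note: |V(-1)| = 0: so tricolorable, since 3 divides 0


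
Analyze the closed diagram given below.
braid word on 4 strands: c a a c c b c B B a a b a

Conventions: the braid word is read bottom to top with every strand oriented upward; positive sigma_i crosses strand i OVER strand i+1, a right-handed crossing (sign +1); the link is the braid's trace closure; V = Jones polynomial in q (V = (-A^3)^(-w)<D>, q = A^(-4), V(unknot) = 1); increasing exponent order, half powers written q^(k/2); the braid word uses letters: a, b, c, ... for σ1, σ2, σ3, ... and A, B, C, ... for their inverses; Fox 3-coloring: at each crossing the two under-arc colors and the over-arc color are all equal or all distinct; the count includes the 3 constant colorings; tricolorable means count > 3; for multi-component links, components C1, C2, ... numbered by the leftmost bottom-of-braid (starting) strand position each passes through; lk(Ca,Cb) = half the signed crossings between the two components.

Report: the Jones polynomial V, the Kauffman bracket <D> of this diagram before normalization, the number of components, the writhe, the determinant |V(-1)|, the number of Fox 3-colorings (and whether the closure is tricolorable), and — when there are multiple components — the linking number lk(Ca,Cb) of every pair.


Jones polynomial: V(q) = q^3 + q^5 - q^8
<D> = A^-5 - A^7 - A^15; writhe +9
components 1, writhe +9 (13 crossings)
3-colorings: 9 of 3^13, det 3 — tricolorable
note: w = +9 (over 13 crossings) is diagram-only; (-A^3)^(-9) removes it from V


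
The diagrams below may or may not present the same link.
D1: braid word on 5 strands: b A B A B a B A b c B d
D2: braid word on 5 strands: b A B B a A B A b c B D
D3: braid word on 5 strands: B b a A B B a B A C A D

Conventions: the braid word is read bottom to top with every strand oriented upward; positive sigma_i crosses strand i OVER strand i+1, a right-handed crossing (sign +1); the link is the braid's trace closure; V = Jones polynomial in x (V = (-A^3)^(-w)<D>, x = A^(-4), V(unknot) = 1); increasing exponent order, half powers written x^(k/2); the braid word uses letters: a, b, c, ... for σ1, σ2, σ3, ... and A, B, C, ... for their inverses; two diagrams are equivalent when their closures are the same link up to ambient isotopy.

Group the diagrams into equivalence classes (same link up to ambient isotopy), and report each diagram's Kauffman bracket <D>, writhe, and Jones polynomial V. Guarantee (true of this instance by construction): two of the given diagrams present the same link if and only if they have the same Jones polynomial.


classes: {D1, D2, D3}
V(D1) = -x^-6 + x^-5 - x^-4 + 2x^-3 - x^-2 + x^-1  [12 crossings, <D> = A^-2 - A^2 + 2A^6 - A^10 + A^14 - A^18, w = -2]
V(D2) = -x^-6 + x^-5 - x^-4 + 2x^-3 - x^-2 + x^-1  [12 crossings, <D> = A^-8 - A^-4 + 2 - A^4 + A^8 - A^12, w = -4]
D3 (bracket A^-14 - A^-10 + 2A^-6 - A^-2 + A^2 - A^6; 12 crossings at w = -6): V = -x^-6 + x^-5 - x^-4 + 2x^-3 - x^-2 + x^-1
note: all 3 diagrams share one V(x), hence one class


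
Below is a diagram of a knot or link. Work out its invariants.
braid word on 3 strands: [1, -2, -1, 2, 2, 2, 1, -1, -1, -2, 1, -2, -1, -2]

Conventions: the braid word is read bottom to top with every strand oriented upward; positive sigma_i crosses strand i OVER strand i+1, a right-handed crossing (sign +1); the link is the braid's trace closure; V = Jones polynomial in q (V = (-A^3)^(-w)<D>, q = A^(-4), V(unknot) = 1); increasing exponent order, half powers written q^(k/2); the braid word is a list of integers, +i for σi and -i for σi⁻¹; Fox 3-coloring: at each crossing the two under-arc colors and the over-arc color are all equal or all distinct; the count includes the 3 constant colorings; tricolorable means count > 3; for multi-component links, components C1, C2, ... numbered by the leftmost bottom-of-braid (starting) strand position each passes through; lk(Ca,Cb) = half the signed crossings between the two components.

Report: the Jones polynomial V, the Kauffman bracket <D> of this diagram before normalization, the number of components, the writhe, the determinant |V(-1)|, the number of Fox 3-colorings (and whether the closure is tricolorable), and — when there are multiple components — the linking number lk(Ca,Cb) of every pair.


Jones polynomial: V(q) = -q^-5 + q^-4 - q^-3 + 2q^-2 - q^-1 + 2 - q
<D> = -A^-10 + 2A^-6 - A^-2 + 2A^2 - A^6 + A^10 - A^14; writhe -2
components 1, writhe -2 (14 crossings)
3-colorings: 9 of 3^14, det 9 — tricolorable
note: the span of V is 6, forcing >= 6 crossings in any diagram


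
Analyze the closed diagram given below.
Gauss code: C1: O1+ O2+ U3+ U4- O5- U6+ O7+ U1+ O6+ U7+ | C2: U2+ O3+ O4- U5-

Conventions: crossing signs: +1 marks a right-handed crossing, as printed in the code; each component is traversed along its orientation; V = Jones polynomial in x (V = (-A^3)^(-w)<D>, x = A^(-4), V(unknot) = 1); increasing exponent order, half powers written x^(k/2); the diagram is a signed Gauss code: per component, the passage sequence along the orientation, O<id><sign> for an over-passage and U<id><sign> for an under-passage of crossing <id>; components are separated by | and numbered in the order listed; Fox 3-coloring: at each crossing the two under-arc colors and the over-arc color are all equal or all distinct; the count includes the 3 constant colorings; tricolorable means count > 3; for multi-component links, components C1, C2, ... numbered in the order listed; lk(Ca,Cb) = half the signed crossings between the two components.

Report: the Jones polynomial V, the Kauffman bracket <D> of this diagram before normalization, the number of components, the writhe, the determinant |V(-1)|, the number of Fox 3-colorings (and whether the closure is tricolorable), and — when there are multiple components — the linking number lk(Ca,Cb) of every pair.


V = -x^(1/2) - x^(3/2) - x^(5/2) + x^(9/2)
<D> = -A^-9 + A^-1 + A^3 + A^7 (w = +3)
2 components over 7 crossings, w = +3
lk(C1,C2): 0
27 Fox colorings among 3^7, |V(-1)| = 0: tricolorable
why: the 1 component pair carries total linking 0


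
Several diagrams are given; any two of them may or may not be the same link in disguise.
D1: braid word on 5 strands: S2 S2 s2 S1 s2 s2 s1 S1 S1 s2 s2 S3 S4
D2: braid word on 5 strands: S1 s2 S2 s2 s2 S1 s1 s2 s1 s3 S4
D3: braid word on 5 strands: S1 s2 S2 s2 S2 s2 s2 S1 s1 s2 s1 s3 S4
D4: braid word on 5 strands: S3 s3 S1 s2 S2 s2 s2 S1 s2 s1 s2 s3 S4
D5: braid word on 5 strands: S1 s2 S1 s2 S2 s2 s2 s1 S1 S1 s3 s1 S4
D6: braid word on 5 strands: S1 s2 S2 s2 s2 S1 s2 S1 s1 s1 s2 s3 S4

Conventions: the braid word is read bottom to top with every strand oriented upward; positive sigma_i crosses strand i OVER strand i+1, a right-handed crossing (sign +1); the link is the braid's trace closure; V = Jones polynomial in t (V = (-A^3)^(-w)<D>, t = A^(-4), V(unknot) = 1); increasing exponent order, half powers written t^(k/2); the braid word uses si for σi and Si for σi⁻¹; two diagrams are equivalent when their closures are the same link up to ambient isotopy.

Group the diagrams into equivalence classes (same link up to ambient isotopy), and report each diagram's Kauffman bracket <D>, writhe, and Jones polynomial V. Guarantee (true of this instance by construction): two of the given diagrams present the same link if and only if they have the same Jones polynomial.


grouping into links: {D1, D5} | {D2, D3, D4, D6}
V(D1) = -t^(-3/2) + t^(-1/2) - 2t^(1/2) + t^(3/2) - 2t^(5/2) + t^(7/2)  (w -1, c 13, <D> = -A^-17 + 2A^-13 - A^-9 + 2A^-5 - A^-1 + A^3)
V(D2) = -t^(1/2) - t^(3/2) - t^(5/2) + t^(9/2)  [11 crossings, <D> = -A^-9 + A^-1 + A^3 + A^7, w = +3]
D3 (bracket -A^-9 + A^-1 + A^3 + A^7; 13 crossings at w = +3): V = -t^(1/2) - t^(3/2) - t^(5/2) + t^(9/2)
V(D4) = -t^(1/2) - t^(3/2) - t^(5/2) + t^(9/2)  (w +3, c 13, <D> = -A^-9 + A^-1 + A^3 + A^7)
V(D5) = -t^(-3/2) + t^(-1/2) - 2t^(1/2) + t^(3/2) - 2t^(5/2) + t^(7/2)  (w +1, c 13, <D> = -A^-11 + 2A^-7 - A^-3 + 2A - A^5 + A^9)
D6 (bracket -A^-9 + A^-1 + A^3 + A^7; 13 crossings at w = +3): V = -t^(1/2) - t^(3/2) - t^(5/2) + t^(9/2)
why: 2 classes among 6 diagrams; unequal V(t) rules out equality


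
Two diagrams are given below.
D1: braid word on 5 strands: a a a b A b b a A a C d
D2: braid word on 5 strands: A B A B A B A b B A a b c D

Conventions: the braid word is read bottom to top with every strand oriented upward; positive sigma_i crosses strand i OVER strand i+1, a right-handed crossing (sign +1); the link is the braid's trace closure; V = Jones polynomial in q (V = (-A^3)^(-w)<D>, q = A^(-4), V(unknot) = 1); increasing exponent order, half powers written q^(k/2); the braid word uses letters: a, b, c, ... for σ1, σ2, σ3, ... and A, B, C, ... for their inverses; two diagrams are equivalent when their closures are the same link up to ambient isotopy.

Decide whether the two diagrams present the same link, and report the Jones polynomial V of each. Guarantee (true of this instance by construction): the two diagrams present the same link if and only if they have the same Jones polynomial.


equivalent: no
D1 (bracket -A^-18 + 2A^-14 - 3A^-10 + 3A^-6 - 3A^-2 + 3A^2 - A^6 + A^10; 12 crossings at w = +6): V = q^2 - q^3 + 3q^4 - 3q^5 + 3q^6 - 3q^7 + 2q^8 - q^9
V(D2) = -q^-7 + q^-6 - q^-5 + q^-4 + q^-2  (w -6, c 14, <D> = A^-10 + A^-2 - A^2 + A^6 - A^10)
key observation: V(q) takes 2 values over 2 diagrams, fixing the grouping


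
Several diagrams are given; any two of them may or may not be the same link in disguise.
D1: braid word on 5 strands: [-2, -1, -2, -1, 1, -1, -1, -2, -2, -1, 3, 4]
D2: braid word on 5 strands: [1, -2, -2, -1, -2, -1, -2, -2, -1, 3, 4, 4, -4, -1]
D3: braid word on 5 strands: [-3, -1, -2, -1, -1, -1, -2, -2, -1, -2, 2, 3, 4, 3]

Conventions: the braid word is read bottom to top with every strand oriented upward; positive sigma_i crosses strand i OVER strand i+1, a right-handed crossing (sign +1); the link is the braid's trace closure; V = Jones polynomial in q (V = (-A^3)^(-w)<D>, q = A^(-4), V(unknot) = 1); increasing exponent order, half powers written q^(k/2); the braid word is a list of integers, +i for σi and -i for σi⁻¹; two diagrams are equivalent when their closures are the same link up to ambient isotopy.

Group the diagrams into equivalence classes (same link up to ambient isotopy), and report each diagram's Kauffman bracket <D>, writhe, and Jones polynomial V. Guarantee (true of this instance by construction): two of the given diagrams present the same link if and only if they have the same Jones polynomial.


classes: {D1, D2, D3}
V(D1) = -q^-8 + q^-5 + q^-3  [12 crossings, <D> = A^-6 + A^2 - A^14, w = -6]
V(D2) = -q^-8 + q^-5 + q^-3  [14 crossings, <D> = A^-6 + A^2 - A^14, w = -6]
V(D3) = -q^-8 + q^-5 + q^-3  (w -6, c 14, <D> = A^-6 + A^2 - A^14)
insight: all 3 diagrams share one V(q), hence one class


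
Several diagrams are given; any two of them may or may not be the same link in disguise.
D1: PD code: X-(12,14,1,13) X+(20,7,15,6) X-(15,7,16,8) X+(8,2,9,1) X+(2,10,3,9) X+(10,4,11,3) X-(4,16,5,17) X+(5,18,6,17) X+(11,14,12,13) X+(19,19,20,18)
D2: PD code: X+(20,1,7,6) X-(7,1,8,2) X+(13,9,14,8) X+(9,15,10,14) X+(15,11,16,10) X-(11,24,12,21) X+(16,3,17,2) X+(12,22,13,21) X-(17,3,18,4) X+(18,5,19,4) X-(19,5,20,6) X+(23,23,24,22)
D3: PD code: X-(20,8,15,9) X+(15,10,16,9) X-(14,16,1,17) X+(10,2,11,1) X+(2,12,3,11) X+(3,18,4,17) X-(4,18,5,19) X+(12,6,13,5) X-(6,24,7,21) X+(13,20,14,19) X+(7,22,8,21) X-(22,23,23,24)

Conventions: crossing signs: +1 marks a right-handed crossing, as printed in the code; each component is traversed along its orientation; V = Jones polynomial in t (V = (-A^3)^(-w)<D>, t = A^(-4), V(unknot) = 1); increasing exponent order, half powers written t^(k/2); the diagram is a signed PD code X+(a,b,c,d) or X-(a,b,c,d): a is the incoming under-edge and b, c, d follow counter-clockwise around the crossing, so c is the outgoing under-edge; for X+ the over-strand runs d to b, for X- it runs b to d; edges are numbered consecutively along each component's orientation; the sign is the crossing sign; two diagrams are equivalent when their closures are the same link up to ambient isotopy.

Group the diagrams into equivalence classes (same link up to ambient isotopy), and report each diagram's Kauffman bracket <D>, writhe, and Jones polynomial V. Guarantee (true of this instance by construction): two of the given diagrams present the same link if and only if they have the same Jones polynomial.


classes: {D1, D2, D3}
V(D1) = 1 + 2t + 2t^2 + t^3 - t^4 - t^5  [10 crossings, <D> = -A^-8 - A^-4 + 1 + 2A^4 + 2A^8 + A^12, w = +4]
D2 (bracket -A^-8 - A^-4 + 1 + 2A^4 + 2A^8 + A^12; 12 crossings at w = +4): V = 1 + 2t + 2t^2 + t^3 - t^4 - t^5
D3 (bracket -A^-14 - A^-10 + A^-6 + 2A^-2 + 2A^2 + A^6; 12 crossings at w = +2): V = 1 + 2t + 2t^2 + t^3 - t^4 - t^5
note: all 3 diagrams share one V(t), hence one class


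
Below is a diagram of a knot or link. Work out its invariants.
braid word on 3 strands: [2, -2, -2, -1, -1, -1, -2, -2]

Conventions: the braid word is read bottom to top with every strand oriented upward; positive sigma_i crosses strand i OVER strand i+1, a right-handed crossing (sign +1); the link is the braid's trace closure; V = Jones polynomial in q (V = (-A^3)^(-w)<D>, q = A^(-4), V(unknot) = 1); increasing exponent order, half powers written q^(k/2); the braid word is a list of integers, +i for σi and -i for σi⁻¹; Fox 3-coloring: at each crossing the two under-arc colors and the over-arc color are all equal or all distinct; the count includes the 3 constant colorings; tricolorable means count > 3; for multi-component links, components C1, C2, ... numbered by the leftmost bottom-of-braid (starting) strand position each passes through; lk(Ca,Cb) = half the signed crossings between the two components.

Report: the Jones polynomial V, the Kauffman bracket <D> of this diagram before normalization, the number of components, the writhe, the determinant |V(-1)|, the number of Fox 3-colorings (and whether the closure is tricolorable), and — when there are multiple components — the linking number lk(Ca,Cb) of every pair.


V = q^-8 - 2q^-7 + q^-6 - 2q^-5 + 2q^-4 + q^-2
<D> = A^-10 + 2A^-2 - 2A^2 + A^6 - 2A^10 + A^14 (w = -6)
1 component over 8 crossings, w = -6
27 Fox colorings among 3^8, |V(-1)| = 9: tricolorable
why: w = -6 (over 8 crossings) is diagram-only; (-A^3)^(6) removes it from V


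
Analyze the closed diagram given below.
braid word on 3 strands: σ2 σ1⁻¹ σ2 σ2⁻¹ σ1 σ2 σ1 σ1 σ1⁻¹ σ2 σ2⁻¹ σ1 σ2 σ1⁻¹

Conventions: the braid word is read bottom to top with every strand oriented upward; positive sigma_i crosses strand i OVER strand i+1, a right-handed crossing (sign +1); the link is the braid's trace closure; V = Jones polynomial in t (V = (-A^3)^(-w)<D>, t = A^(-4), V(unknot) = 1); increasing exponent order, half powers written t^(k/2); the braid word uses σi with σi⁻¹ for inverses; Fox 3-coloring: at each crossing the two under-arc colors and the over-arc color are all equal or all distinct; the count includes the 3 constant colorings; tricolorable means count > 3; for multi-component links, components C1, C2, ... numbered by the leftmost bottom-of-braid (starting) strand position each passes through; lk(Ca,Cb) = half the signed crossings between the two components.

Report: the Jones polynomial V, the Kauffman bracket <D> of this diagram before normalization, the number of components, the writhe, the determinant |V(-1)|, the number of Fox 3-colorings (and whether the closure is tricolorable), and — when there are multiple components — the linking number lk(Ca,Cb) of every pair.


V = t - t^2 + 2t^3 - t^4 + t^5 - t^6
<D> = -A^-12 + A^-8 - A^-4 + 2 - A^4 + A^8 (w = +4)
1 component over 14 crossings, w = +4
3 Fox colorings among 3^14, |V(-1)| = 7: not tricolorable
why: w = +4 (over 14 crossings) is diagram-only; (-A^3)^(-4) removes it from V


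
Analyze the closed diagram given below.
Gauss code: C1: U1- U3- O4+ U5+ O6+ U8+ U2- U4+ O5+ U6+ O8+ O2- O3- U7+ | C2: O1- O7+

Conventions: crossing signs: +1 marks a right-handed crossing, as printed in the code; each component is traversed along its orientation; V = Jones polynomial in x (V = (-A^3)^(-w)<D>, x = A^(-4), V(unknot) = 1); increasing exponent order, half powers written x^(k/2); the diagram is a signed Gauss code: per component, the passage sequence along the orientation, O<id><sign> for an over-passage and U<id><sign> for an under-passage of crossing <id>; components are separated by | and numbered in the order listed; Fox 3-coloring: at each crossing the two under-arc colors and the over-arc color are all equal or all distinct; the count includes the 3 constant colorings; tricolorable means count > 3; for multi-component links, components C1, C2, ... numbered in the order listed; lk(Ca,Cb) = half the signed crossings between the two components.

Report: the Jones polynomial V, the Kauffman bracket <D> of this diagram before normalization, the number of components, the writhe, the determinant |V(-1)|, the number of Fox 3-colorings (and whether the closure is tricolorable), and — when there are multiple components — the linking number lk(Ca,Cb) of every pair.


Jones polynomial: V(x) = -x^(1/2) - x^(3/2) - x^(5/2) + x^(9/2)
<D> = A^-12 - A^-4 - 1 - A^4; writhe +2
components 2, writhe +2 (8 crossings)
linking number lk(C1,C2) = 0
3-colorings: 27 of 3^9, det 0 — tricolorable
note: all 2 components of this link are unlinked algebraically


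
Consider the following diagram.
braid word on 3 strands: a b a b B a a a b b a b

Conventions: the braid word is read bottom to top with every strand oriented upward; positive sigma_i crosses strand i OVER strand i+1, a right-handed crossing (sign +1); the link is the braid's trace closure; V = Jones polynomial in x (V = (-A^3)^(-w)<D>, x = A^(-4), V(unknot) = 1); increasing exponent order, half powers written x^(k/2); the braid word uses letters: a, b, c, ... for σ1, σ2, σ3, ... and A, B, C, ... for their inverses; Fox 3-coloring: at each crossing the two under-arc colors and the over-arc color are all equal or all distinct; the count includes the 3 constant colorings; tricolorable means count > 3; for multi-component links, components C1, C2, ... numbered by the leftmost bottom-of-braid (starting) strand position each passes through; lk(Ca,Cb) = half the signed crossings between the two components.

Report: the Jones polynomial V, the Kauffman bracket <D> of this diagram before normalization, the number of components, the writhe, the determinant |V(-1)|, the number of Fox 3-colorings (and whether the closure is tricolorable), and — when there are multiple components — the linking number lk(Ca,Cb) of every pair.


V(x) = x^4 + x^6 - x^10
bracket: -A^-10 + A^6 + A^14, w = +10
1 component, writhe +10, over 12 crossings
det 1, colorings 3 of 3^12 — not tricolorable
observation: w = +10 shifts under R1 moves; the (-A^3)^(-10) factor cancels that in V


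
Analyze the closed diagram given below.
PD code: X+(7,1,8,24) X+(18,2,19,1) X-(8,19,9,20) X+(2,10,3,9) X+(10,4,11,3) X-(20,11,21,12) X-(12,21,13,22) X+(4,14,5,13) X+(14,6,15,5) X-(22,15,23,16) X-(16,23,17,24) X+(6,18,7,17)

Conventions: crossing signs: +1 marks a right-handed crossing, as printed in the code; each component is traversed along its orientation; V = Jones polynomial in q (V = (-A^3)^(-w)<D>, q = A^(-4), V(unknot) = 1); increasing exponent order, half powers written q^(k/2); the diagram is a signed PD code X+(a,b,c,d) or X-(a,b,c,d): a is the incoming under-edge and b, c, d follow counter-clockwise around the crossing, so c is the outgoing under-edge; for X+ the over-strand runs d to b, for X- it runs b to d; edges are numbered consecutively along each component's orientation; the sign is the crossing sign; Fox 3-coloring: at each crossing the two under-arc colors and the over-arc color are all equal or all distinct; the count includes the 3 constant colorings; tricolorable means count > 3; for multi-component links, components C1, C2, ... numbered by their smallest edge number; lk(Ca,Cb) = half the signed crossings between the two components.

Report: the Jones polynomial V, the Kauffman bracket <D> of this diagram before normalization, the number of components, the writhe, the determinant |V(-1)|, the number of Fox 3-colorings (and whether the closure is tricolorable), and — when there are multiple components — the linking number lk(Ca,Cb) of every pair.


V(q) = -q^-2 + 2q^-1 - 3 + 5q - 4q^2 + 5q^3 - 4q^4 + 2q^5 - q^6
bracket: -A^-18 + 2A^-14 - 4A^-10 + 5A^-6 - 4A^-2 + 5A^2 - 3A^6 + 2A^10 - A^14, w = +2
1 component, writhe +2, over 12 crossings
det 27, colorings 9 of 3^12 — tricolorable
observation: the span of V is 8, forcing >= 8 crossings in any diagram


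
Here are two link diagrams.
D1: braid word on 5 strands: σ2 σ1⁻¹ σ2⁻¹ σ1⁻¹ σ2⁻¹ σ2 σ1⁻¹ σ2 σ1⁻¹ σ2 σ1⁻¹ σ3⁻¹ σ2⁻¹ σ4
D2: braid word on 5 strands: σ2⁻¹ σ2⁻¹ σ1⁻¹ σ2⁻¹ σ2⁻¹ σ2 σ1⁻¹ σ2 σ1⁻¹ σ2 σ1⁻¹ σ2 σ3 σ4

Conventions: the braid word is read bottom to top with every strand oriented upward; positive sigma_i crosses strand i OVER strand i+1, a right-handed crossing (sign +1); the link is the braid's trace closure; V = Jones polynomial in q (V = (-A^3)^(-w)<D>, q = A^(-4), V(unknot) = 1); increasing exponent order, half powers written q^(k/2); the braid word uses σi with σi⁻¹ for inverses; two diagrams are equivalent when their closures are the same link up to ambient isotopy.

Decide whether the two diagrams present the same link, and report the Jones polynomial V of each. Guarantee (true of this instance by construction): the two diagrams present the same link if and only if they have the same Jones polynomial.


equivalent: yes
D1 (bracket A^-8 - A^-4 + 2 - A^4 + A^8 - A^12; 14 crossings at w = -4): V = -q^-6 + q^-5 - q^-4 + 2q^-3 - q^-2 + q^-1
V(D2) = -q^-6 + q^-5 - q^-4 + 2q^-3 - q^-2 + q^-1  (w -2, c 14, <D> = A^-2 - A^2 + 2A^6 - A^10 + A^14 - A^18)
key observation: all 2 diagrams share one V(q), hence one class


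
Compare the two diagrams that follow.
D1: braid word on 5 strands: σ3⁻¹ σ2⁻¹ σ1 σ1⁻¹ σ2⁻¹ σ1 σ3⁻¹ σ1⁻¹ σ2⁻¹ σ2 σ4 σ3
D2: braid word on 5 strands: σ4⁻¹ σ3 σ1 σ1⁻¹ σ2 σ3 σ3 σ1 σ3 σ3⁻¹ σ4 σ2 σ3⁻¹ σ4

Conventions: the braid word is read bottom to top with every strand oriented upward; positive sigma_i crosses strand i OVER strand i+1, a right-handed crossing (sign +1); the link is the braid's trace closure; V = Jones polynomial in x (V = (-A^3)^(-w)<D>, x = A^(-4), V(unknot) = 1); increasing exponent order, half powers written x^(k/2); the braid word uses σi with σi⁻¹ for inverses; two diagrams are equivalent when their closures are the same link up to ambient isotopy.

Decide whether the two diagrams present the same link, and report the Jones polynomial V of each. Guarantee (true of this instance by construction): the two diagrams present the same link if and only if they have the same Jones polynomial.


equivalent: no
V(D1) = x^-3 + x^-2 + x^-1 + 1  (w -2, c 12, <D> = A^-6 + A^-2 + A^2 + A^6)
D2 (bracket A^-2 + 2A^6 + A^14; 14 crossings at w = +6): V = x + 2x^3 + x^5
why: 2 values of V(x) split the 2 diagrams


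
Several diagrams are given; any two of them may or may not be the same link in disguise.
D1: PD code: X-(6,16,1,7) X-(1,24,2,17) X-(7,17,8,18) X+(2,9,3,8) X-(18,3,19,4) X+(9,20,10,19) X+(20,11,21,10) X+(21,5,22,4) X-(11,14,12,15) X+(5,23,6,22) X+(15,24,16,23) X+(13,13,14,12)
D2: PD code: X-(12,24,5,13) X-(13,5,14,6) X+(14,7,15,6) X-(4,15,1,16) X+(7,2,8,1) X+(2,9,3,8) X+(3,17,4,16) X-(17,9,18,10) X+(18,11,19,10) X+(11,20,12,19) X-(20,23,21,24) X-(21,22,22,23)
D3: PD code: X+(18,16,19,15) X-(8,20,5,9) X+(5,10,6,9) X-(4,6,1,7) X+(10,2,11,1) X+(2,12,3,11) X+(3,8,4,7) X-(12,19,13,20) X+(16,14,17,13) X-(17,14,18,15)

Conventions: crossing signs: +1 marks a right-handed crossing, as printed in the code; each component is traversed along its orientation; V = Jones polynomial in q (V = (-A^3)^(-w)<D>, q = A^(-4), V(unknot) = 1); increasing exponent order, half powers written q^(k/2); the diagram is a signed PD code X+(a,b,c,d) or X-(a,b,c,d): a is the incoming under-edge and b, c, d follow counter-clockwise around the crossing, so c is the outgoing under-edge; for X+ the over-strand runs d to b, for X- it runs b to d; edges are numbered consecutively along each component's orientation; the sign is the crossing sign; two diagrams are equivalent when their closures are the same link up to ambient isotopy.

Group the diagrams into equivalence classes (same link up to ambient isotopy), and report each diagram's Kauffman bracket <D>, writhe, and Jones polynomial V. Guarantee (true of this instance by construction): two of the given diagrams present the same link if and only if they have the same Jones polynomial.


classes: {D1, D2, D3}
V(D1) = 1 + q + q^2 + q^3  [12 crossings, <D> = A^-6 + A^-2 + A^2 + A^6, w = +2]
V(D2) = 1 + q + q^2 + q^3  (w 0, c 12, <D> = A^-12 + A^-8 + A^-4 + 1)
D3 (bracket A^-6 + A^-2 + A^2 + A^6; 10 crossings at w = +2): V = 1 + q + q^2 + q^3
note: one V(q) for all 3 diagrams — one class (guaranteed)


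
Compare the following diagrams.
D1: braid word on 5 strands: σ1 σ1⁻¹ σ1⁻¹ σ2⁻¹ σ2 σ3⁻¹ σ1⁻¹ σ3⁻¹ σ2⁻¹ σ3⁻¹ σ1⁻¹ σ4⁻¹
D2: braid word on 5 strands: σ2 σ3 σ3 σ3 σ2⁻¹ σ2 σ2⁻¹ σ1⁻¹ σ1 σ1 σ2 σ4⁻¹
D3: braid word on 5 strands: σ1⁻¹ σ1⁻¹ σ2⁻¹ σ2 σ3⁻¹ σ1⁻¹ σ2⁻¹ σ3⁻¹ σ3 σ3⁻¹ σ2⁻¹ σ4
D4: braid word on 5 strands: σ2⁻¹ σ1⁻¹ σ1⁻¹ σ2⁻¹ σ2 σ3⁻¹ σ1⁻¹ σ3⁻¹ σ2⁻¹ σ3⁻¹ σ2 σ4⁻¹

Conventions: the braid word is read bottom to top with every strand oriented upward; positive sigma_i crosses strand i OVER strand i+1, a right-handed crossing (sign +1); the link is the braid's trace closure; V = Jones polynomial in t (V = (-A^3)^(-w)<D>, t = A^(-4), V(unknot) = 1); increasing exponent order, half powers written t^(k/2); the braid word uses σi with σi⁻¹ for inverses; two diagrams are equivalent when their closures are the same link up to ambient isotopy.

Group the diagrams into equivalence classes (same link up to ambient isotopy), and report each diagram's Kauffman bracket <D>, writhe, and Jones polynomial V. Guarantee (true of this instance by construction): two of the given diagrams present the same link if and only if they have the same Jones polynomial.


classes: {D1, D3, D4} | {D2}
V(D1) = t^-8 - 2t^-7 + t^-6 - 2t^-5 + 2t^-4 + t^-2  [12 crossings, <D> = A^-16 + 2A^-8 - 2A^-4 + 1 - 2A^4 + A^8, w = -8]
V(D2) = t + t^3 - t^4  (w +4, c 12, <D> = -A^-4 + 1 + A^8)
V(D3) = t^-8 - 2t^-7 + t^-6 - 2t^-5 + 2t^-4 + t^-2  (w -6, c 12, <D> = A^-10 + 2A^-2 - 2A^2 + A^6 - 2A^10 + A^14)
V(D4) = t^-8 - 2t^-7 + t^-6 - 2t^-5 + 2t^-4 + t^-2  [12 crossings, <D> = A^-16 + 2A^-8 - 2A^-4 + 1 - 2A^4 + A^8, w = -8]
note: comparing 4 Jones polynomials yields 2 groups


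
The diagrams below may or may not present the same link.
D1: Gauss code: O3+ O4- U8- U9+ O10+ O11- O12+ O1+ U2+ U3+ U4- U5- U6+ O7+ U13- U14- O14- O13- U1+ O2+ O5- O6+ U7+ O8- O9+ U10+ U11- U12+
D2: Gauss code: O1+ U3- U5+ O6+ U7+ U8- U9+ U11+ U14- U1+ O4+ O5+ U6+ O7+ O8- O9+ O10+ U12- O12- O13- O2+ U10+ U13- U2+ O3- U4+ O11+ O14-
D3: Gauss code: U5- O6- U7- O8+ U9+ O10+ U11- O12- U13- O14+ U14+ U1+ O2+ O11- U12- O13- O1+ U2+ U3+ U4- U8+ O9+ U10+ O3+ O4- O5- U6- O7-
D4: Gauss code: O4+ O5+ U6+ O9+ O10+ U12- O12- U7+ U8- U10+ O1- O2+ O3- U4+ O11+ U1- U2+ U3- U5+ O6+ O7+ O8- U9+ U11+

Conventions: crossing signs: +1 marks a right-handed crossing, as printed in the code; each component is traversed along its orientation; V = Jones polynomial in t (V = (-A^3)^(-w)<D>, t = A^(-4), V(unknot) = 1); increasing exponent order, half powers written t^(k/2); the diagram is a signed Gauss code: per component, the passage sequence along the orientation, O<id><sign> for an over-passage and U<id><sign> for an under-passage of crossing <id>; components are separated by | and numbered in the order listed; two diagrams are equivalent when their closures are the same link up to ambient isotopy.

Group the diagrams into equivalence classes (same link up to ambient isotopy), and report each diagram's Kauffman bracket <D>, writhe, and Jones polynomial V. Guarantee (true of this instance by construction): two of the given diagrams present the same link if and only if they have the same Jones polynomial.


grouping into links: {D1} | {D2, D4} | {D3}
V(D1) = t + t^3 - t^4  (w +2, c 14, <D> = -A^-10 + A^-6 + A^2)
D2 (bracket -A^-12 + A^-8 - A^-4 + 2 - A^4 + A^8; 14 crossings at w = +4): V = t - t^2 + 2t^3 - t^4 + t^5 - t^6
V(D3) = -t^-3 + t^-2 - t^-1 + 3 - t + t^2 - t^3  [14 crossings, <D> = -A^-12 + A^-8 - A^-4 + 3 - A^4 + A^8 - A^12, w = 0]
V(D4) = t - t^2 + 2t^3 - t^4 + t^5 - t^6  (w +4, c 12, <D> = -A^-12 + A^-8 - A^-4 + 2 - A^4 + A^8)
why: comparing 4 Jones polynomials yields 3 groups


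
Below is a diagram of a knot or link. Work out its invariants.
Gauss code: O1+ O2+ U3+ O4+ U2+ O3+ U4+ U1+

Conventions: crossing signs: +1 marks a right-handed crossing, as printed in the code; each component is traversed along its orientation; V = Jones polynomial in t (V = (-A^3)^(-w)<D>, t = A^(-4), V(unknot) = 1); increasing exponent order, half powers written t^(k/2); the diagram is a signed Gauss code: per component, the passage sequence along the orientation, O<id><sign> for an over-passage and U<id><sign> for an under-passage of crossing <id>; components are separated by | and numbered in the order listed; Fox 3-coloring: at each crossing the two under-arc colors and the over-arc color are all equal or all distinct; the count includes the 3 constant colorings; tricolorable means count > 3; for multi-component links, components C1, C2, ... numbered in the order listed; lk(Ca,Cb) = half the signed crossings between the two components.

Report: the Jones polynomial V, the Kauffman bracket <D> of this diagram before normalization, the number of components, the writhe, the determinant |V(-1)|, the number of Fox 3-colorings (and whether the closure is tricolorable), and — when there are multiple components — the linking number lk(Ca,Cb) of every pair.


V = t + t^3 - t^4
<D> = -A^-4 + 1 + A^8 (w = +4)
1 component over 4 crossings, w = +4
9 Fox colorings among 3^4, |V(-1)| = 3: tricolorable
why: det 3 = |V(-1)|; divisible by 3, so tricolorable


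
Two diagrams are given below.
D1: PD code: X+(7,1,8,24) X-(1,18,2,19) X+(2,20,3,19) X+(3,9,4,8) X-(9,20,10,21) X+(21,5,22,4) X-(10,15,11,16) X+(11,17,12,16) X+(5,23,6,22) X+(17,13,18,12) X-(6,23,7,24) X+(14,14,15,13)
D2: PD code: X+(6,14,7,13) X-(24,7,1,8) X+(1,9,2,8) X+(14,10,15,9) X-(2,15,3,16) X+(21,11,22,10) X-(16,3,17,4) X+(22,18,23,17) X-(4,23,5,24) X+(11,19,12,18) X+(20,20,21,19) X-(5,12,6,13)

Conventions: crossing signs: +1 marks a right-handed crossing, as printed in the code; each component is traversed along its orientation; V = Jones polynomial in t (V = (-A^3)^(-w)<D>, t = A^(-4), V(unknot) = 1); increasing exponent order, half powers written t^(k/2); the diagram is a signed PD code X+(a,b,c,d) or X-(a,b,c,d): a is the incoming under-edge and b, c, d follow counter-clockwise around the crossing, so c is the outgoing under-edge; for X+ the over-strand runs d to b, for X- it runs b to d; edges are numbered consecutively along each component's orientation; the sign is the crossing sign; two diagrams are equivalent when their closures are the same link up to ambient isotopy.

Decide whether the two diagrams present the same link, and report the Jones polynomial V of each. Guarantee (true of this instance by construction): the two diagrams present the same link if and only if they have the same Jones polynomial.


same link: no
V(D1) = t + t^3 - t^4  [12 crossings, <D> = -A^-4 + 1 + A^8, w = +4]
V(D2) = -t^-3 + 2t^-2 - 2t^-1 + 3 - 2t + 2t^2 - t^3  [12 crossings, <D> = -A^-6 + 2A^-2 - 2A^2 + 3A^6 - 2A^10 + 2A^14 - A^18, w = +2]
insight: 2 values of V(t) split the 2 diagrams


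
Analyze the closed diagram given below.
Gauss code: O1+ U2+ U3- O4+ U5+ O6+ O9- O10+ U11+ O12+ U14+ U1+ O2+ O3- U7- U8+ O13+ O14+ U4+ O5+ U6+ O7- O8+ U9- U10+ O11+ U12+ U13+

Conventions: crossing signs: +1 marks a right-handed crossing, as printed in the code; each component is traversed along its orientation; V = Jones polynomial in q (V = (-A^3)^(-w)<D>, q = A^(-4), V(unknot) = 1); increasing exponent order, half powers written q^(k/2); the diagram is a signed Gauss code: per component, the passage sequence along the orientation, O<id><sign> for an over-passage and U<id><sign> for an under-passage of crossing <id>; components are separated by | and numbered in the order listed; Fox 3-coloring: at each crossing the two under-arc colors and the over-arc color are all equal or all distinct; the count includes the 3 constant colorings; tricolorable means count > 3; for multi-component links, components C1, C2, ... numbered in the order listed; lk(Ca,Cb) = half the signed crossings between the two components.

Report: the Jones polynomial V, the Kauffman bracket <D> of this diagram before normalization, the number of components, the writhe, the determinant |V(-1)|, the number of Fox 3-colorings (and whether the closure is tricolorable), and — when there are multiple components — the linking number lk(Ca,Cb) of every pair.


V(q) = q^3 + q^5 - q^6 + q^7 - q^8 + q^9 - q^10
bracket: -A^-16 + A^-12 - A^-8 + A^-4 - 1 + A^4 + A^12, w = +8
1 component, writhe +8, over 14 crossings
det 7, colorings 3 of 3^14 — not tricolorable
observation: w = +8 shifts under R1 moves; the (-A^3)^(-8) factor cancels that in V


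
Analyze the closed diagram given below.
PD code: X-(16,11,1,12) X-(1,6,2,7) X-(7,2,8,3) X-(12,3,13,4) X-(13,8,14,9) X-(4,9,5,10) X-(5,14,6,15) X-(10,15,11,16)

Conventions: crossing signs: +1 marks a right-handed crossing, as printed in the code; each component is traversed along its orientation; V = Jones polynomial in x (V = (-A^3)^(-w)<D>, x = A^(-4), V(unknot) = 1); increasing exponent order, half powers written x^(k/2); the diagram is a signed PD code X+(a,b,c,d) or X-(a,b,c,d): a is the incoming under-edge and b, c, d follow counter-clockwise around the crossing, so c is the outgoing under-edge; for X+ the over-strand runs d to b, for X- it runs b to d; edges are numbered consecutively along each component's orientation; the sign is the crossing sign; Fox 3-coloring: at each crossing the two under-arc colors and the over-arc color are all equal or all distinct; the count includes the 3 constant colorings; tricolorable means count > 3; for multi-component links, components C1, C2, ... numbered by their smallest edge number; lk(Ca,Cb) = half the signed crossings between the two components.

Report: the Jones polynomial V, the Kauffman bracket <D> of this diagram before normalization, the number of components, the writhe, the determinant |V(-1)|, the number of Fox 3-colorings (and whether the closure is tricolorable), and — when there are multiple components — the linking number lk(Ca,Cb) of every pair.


V(x) = -x^-8 + x^-5 + x^-3
bracket: A^-12 + A^-4 - A^8, w = -8
1 component, writhe -8, over 8 crossings
det 3, colorings 9 of 3^8 — tricolorable
observation: det 3 = |V(-1)|; divisible by 3, so tricolorable
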